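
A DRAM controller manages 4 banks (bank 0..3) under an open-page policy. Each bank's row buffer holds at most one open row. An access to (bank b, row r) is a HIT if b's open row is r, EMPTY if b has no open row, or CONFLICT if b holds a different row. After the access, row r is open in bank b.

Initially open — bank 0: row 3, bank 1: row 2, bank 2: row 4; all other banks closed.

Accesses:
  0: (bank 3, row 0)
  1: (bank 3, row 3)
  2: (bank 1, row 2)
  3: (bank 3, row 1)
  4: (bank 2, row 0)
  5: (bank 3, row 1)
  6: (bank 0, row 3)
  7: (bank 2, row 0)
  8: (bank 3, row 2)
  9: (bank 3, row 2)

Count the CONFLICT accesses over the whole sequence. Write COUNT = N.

COUNT = 4

  [0] b3 r0: no row ⇒ E
  [1] b3 r3: had r0 ⇒ C
  [2] b1 r2: had r2 ⇒ H
  [3] b3 r1: had r3 ⇒ C
  [4] b2 r0: had r4 ⇒ C
  [5] b3 r1: had r1 ⇒ H
  [6] b0 r3: had r3 ⇒ H
  [7] b2 r0: had r0 ⇒ H
  [8] b3 r2: had r1 ⇒ C
  [9] b3 r2: had r2 ⇒ H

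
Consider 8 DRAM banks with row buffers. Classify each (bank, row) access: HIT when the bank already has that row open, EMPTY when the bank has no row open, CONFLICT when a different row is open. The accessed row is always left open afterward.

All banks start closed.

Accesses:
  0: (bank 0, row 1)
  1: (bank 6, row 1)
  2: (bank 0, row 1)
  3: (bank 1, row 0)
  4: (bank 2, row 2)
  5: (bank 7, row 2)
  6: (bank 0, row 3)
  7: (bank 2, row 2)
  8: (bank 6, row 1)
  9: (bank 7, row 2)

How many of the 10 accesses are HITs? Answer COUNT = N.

COUNT = 4

step 0: bank0 None->1 [EMPTY]
step 1: bank6 None->1 [EMPTY]
step 2: bank0 1->1 [HIT]
step 3: bank1 None->0 [EMPTY]
step 4: bank2 None->2 [EMPTY]
step 5: bank7 None->2 [EMPTY]
step 6: bank0 1->3 [CONFLICT]
step 7: bank2 2->2 [HIT]
step 8: bank6 1->1 [HIT]
step 9: bank7 2->2 [HIT]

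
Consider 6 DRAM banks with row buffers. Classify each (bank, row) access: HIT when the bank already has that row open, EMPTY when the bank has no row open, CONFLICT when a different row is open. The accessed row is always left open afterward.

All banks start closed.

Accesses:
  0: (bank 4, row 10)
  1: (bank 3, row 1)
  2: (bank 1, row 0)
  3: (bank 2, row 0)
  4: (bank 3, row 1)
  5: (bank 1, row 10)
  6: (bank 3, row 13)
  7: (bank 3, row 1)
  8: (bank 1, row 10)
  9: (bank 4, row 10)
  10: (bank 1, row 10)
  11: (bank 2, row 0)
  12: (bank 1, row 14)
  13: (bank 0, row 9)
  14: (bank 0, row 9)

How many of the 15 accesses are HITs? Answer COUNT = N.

step 0: bank4 None->10 [EMPTY]
step 1: bank3 None->1 [EMPTY]
step 2: bank1 None->0 [EMPTY]
step 3: bank2 None->0 [EMPTY]
step 4: bank3 1->1 [HIT]
step 5: bank1 0->10 [CONFLICT]
step 6: bank3 1->13 [CONFLICT]
step 7: bank3 13->1 [CONFLICT]
step 8: bank1 10->10 [HIT]
step 9: bank4 10->10 [HIT]
step 10: bank1 10->10 [HIT]
step 11: bank2 0->0 [HIT]
step 12: bank1 10->14 [CONFLICT]
step 13: bank0 None->9 [EMPTY]
step 14: bank0 9->9 [HIT]

COUNT = 6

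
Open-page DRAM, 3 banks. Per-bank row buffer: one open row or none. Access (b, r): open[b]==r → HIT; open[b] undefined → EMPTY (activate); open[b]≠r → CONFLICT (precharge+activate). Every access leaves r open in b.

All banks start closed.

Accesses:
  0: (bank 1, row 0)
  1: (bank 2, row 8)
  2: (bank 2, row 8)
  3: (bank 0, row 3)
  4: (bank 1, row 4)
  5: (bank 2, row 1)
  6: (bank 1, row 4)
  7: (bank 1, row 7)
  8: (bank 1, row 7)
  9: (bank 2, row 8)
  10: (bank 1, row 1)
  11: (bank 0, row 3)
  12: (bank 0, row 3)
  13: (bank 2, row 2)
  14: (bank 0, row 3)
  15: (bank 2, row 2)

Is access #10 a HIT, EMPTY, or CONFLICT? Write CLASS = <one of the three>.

step 0: bank1 None->0 [EMPTY]
step 1: bank2 None->8 [EMPTY]
step 2: bank2 8->8 [HIT]
step 3: bank0 None->3 [EMPTY]
step 4: bank1 0->4 [CONFLICT]
step 5: bank2 8->1 [CONFLICT]
step 6: bank1 4->4 [HIT]
step 7: bank1 4->7 [CONFLICT]
step 8: bank1 7->7 [HIT]
step 9: bank2 1->8 [CONFLICT]
step 10: bank1 7->1 [CONFLICT]
step 11: bank0 3->3 [HIT]
step 12: bank0 3->3 [HIT]
step 13: bank2 8->2 [CONFLICT]
step 14: bank0 3->3 [HIT]
step 15: bank2 2->2 [HIT]

CLASS = CONFLICT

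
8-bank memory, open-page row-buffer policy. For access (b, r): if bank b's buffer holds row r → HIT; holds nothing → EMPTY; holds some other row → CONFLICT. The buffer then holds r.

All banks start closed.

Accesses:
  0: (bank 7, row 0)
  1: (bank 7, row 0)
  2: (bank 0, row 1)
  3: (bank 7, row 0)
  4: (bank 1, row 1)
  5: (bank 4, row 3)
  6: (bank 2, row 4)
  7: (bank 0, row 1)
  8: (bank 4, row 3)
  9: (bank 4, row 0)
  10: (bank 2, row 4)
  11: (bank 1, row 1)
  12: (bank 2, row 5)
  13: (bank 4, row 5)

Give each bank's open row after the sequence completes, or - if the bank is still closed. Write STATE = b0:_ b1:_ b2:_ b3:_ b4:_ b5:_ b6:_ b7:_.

STATE = b0:1 b1:1 b2:5 b3:- b4:5 b5:- b6:- b7:0

#0 (7,0) E
#1 (7,0) H  (was 0)
#2 (0,1) E
#3 (7,0) H  (was 0)
#4 (1,1) E
#5 (4,3) E
#6 (2,4) E
#7 (0,1) H  (was 1)
#8 (4,3) H  (was 3)
#9 (4,0) C  (was 3)
#10 (2,4) H  (was 4)
#11 (1,1) H  (was 1)
#12 (2,5) C  (was 4)
#13 (4,5) C  (was 0)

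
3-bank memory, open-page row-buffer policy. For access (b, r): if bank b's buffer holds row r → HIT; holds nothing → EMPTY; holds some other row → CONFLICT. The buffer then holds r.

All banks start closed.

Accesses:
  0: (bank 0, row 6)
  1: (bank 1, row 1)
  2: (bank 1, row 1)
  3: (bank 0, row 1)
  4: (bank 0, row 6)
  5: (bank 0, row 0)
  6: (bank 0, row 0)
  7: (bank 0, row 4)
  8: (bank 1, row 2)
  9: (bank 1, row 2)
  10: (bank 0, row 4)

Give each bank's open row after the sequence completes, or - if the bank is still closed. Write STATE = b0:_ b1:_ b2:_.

STATE = b0:4 b1:2 b2:-

step 0: bank0 None->6 [EMPTY]
step 1: bank1 None->1 [EMPTY]
step 2: bank1 1->1 [HIT]
step 3: bank0 6->1 [CONFLICT]
step 4: bank0 1->6 [CONFLICT]
step 5: bank0 6->0 [CONFLICT]
step 6: bank0 0->0 [HIT]
step 7: bank0 0->4 [CONFLICT]
step 8: bank1 1->2 [CONFLICT]
step 9: bank1 2->2 [HIT]
step 10: bank0 4->4 [HIT]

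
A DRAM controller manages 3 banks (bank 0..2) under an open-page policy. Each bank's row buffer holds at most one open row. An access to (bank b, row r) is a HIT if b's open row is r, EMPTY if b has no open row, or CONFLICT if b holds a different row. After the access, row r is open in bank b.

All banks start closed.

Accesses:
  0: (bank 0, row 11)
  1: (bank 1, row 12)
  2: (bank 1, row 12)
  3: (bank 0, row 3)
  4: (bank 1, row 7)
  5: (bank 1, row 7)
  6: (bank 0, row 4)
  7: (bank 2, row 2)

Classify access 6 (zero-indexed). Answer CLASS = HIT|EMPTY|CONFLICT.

step 0: bank0 None->11 [EMPTY]
step 1: bank1 None->12 [EMPTY]
step 2: bank1 12->12 [HIT]
step 3: bank0 11->3 [CONFLICT]
step 4: bank1 12->7 [CONFLICT]
step 5: bank1 7->7 [HIT]
step 6: bank0 3->4 [CONFLICT]
step 7: bank2 None->2 [EMPTY]

CLASS = CONFLICT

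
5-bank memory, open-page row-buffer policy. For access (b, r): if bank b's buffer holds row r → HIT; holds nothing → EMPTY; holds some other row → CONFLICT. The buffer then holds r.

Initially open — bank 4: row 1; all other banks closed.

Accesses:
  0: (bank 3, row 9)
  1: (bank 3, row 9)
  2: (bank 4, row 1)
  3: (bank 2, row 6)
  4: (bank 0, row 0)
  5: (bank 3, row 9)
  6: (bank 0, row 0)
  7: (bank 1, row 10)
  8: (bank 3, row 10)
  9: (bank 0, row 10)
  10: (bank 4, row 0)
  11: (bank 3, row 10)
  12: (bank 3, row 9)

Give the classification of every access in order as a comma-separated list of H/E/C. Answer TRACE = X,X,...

TRACE = E,H,H,E,E,H,H,E,C,C,C,H,C

  [0] b3 r9: no row ⇒ E
  [1] b3 r9: had r9 ⇒ H
  [2] b4 r1: had r1 ⇒ H
  [3] b2 r6: no row ⇒ E
  [4] b0 r0: no row ⇒ E
  [5] b3 r9: had r9 ⇒ H
  [6] b0 r0: had r0 ⇒ H
  [7] b1 r10: no row ⇒ E
  [8] b3 r10: had r9 ⇒ C
  [9] b0 r10: had r0 ⇒ C
  [10] b4 r0: had r1 ⇒ C
  [11] b3 r10: had r10 ⇒ H
  [12] b3 r9: had r10 ⇒ C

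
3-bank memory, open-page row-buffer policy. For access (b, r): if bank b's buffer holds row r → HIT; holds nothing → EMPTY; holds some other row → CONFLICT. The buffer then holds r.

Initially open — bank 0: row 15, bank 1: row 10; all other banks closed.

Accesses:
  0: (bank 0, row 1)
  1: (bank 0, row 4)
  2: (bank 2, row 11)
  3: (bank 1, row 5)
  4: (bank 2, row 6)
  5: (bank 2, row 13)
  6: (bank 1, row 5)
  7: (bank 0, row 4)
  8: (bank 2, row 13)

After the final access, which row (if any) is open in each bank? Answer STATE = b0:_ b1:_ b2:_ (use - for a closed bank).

STATE = b0:4 b1:5 b2:13

#0 (0,1) C  (was 15)
#1 (0,4) C  (was 1)
#2 (2,11) E
#3 (1,5) C  (was 10)
#4 (2,6) C  (was 11)
#5 (2,13) C  (was 6)
#6 (1,5) H  (was 5)
#7 (0,4) H  (was 4)
#8 (2,13) H  (was 13)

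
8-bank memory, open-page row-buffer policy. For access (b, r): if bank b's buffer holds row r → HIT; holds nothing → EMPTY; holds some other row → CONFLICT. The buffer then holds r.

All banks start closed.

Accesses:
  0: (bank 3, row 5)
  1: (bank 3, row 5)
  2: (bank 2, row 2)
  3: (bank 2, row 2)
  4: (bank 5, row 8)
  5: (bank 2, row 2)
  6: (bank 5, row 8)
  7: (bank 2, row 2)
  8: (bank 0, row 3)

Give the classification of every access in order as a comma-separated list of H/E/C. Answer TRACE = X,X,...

TRACE = E,H,E,H,E,H,H,H,E

#0 (3,5) E
#1 (3,5) H  (was 5)
#2 (2,2) E
#3 (2,2) H  (was 2)
#4 (5,8) E
#5 (2,2) H  (was 2)
#6 (5,8) H  (was 8)
#7 (2,2) H  (was 2)
#8 (0,3) E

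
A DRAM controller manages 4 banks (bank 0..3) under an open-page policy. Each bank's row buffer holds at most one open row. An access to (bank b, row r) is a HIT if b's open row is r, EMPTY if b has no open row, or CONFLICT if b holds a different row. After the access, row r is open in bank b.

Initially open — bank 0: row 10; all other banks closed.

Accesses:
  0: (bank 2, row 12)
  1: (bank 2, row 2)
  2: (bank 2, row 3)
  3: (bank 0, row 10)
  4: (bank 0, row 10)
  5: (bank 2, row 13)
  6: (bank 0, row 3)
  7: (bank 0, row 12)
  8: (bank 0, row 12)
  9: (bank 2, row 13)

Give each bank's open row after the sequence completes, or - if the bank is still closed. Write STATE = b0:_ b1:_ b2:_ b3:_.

0: bank 2 row 12 — prev None → EMPTY
1: bank 2 row 2 — prev 12 → CONFLICT
2: bank 2 row 3 — prev 2 → CONFLICT
3: bank 0 row 10 — prev 10 → HIT
4: bank 0 row 10 — prev 10 → HIT
5: bank 2 row 13 — prev 3 → CONFLICT
6: bank 0 row 3 — prev 10 → CONFLICT
7: bank 0 row 12 — prev 3 → CONFLICT
8: bank 0 row 12 — prev 12 → HIT
9: bank 2 row 13 — prev 13 → HIT

STATE = b0:12 b1:- b2:13 b3:-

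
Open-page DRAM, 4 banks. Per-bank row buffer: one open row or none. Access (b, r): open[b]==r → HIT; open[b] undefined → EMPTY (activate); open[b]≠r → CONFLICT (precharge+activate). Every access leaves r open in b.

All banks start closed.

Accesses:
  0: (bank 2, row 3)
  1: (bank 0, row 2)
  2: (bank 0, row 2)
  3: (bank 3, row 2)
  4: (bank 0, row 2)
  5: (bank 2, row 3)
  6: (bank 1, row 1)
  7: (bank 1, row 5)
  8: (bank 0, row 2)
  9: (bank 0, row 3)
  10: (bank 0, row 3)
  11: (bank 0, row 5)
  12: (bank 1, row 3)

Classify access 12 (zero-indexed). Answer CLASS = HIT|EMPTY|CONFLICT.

step 0: bank2 None->3 [EMPTY]
step 1: bank0 None->2 [EMPTY]
step 2: bank0 2->2 [HIT]
step 3: bank3 None->2 [EMPTY]
step 4: bank0 2->2 [HIT]
step 5: bank2 3->3 [HIT]
step 6: bank1 None->1 [EMPTY]
step 7: bank1 1->5 [CONFLICT]
step 8: bank0 2->2 [HIT]
step 9: bank0 2->3 [CONFLICT]
step 10: bank0 3->3 [HIT]
step 11: bank0 3->5 [CONFLICT]
step 12: bank1 5->3 [CONFLICT]

CLASS = CONFLICT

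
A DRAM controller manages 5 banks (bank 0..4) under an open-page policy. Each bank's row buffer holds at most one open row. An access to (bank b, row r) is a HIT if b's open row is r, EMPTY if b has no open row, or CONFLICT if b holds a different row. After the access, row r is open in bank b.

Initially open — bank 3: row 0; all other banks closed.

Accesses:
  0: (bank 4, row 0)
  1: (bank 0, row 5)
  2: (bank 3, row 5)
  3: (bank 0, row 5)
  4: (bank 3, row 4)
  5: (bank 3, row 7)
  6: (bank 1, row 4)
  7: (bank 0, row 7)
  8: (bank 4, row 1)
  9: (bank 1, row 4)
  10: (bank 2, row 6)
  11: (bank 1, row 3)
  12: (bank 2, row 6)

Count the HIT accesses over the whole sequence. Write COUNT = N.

#0 (4,0) E
#1 (0,5) E
#2 (3,5) C  (was 0)
#3 (0,5) H  (was 5)
#4 (3,4) C  (was 5)
#5 (3,7) C  (was 4)
#6 (1,4) E
#7 (0,7) C  (was 5)
#8 (4,1) C  (was 0)
#9 (1,4) H  (was 4)
#10 (2,6) E
#11 (1,3) C  (was 4)
#12 (2,6) H  (was 6)

COUNT = 3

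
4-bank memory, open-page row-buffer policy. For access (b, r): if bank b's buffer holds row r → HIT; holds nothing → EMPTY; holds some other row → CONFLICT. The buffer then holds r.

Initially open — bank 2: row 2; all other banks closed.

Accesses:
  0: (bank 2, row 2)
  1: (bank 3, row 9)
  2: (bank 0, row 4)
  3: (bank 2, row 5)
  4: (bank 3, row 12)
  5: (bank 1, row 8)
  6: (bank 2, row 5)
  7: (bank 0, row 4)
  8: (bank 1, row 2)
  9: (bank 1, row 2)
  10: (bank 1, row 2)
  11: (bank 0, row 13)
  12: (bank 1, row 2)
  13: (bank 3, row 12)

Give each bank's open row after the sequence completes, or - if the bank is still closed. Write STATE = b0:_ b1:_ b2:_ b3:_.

  [0] b2 r2: had r2 ⇒ H
  [1] b3 r9: no row ⇒ E
  [2] b0 r4: no row ⇒ E
  [3] b2 r5: had r2 ⇒ C
  [4] b3 r12: had r9 ⇒ C
  [5] b1 r8: no row ⇒ E
  [6] b2 r5: had r5 ⇒ H
  [7] b0 r4: had r4 ⇒ H
  [8] b1 r2: had r8 ⇒ C
  [9] b1 r2: had r2 ⇒ H
  [10] b1 r2: had r2 ⇒ H
  [11] b0 r13: had r4 ⇒ C
  [12] b1 r2: had r2 ⇒ H
  [13] b3 r12: had r12 ⇒ H

STATE = b0:13 b1:2 b2:5 b3:12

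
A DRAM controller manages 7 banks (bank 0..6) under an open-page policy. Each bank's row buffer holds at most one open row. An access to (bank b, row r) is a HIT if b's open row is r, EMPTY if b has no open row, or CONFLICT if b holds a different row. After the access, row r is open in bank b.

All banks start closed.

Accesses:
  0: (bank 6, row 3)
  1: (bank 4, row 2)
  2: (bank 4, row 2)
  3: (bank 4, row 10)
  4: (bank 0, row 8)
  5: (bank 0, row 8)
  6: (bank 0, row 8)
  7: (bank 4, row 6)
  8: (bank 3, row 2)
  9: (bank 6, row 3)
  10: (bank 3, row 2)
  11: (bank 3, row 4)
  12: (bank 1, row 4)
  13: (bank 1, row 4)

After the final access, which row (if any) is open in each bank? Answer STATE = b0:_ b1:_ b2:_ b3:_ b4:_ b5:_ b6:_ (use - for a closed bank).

step 0: bank6 None->3 [EMPTY]
step 1: bank4 None->2 [EMPTY]
step 2: bank4 2->2 [HIT]
step 3: bank4 2->10 [CONFLICT]
step 4: bank0 None->8 [EMPTY]
step 5: bank0 8->8 [HIT]
step 6: bank0 8->8 [HIT]
step 7: bank4 10->6 [CONFLICT]
step 8: bank3 None->2 [EMPTY]
step 9: bank6 3->3 [HIT]
step 10: bank3 2->2 [HIT]
step 11: bank3 2->4 [CONFLICT]
step 12: bank1 None->4 [EMPTY]
step 13: bank1 4->4 [HIT]

STATE = b0:8 b1:4 b2:- b3:4 b4:6 b5:- b6:3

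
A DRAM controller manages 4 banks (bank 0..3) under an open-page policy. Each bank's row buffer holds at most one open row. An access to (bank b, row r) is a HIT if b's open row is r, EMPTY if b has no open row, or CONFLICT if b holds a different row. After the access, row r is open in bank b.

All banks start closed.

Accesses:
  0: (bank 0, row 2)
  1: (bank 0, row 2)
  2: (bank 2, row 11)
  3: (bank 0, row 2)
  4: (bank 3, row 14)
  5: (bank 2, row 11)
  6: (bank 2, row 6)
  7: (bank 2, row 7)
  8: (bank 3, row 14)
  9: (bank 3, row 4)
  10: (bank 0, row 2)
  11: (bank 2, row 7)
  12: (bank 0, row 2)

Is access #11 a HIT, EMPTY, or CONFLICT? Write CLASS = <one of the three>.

#0 (0,2) E
#1 (0,2) H  (was 2)
#2 (2,11) E
#3 (0,2) H  (was 2)
#4 (3,14) E
#5 (2,11) H  (was 11)
#6 (2,6) C  (was 11)
#7 (2,7) C  (was 6)
#8 (3,14) H  (was 14)
#9 (3,4) C  (was 14)
#10 (0,2) H  (was 2)
#11 (2,7) H  (was 7)
#12 (0,2) H  (was 2)

CLASS = HIT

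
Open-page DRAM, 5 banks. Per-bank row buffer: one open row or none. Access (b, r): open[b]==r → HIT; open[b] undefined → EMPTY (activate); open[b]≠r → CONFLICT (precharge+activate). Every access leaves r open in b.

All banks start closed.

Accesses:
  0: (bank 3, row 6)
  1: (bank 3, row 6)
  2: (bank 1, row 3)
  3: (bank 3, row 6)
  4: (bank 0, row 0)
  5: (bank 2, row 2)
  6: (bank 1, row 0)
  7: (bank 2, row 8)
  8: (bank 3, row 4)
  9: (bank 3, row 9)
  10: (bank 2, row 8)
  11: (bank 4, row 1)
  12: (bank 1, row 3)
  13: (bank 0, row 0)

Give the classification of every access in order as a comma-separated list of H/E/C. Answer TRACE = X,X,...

TRACE = E,H,E,H,E,E,C,C,C,C,H,E,C,H

0: bank 3 row 6 — prev None → EMPTY
1: bank 3 row 6 — prev 6 → HIT
2: bank 1 row 3 — prev None → EMPTY
3: bank 3 row 6 — prev 6 → HIT
4: bank 0 row 0 — prev None → EMPTY
5: bank 2 row 2 — prev None → EMPTY
6: bank 1 row 0 — prev 3 → CONFLICT
7: bank 2 row 8 — prev 2 → CONFLICT
8: bank 3 row 4 — prev 6 → CONFLICT
9: bank 3 row 9 — prev 4 → CONFLICT
10: bank 2 row 8 — prev 8 → HIT
11: bank 4 row 1 — prev None → EMPTY
12: bank 1 row 3 — prev 0 → CONFLICT
13: bank 0 row 0 — prev 0 → HIT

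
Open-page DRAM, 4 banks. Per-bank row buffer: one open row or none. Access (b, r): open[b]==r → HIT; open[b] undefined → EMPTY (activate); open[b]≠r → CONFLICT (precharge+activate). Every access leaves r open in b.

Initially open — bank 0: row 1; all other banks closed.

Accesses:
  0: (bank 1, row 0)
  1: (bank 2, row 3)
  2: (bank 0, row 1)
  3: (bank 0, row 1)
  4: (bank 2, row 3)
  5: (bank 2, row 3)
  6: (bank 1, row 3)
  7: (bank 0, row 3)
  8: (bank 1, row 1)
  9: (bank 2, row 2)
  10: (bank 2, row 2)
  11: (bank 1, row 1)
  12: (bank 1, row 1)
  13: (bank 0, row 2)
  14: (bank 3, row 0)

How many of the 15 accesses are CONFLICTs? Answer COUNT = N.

  [0] b1 r0: no row ⇒ E
  [1] b2 r3: no row ⇒ E
  [2] b0 r1: had r1 ⇒ H
  [3] b0 r1: had r1 ⇒ H
  [4] b2 r3: had r3 ⇒ H
  [5] b2 r3: had r3 ⇒ H
  [6] b1 r3: had r0 ⇒ C
  [7] b0 r3: had r1 ⇒ C
  [8] b1 r1: had r3 ⇒ C
  [9] b2 r2: had r3 ⇒ C
  [10] b2 r2: had r2 ⇒ H
  [11] b1 r1: had r1 ⇒ H
  [12] b1 r1: had r1 ⇒ H
  [13] b0 r2: had r3 ⇒ C
  [14] b3 r0: no row ⇒ E

COUNT = 5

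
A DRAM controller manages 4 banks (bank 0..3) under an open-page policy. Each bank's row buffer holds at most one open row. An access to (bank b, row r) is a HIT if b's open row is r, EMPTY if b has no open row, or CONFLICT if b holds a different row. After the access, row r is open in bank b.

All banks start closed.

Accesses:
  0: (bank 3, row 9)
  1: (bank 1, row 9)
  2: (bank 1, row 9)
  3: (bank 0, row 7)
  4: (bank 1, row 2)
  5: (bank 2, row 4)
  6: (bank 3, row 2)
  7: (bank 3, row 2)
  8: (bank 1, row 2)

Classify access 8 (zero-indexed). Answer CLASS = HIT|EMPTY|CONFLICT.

CLASS = HIT

  [0] b3 r9: no row ⇒ E
  [1] b1 r9: no row ⇒ E
  [2] b1 r9: had r9 ⇒ H
  [3] b0 r7: no row ⇒ E
  [4] b1 r2: had r9 ⇒ C
  [5] b2 r4: no row ⇒ E
  [6] b3 r2: had r9 ⇒ C
  [7] b3 r2: had r2 ⇒ H
  [8] b1 r2: had r2 ⇒ H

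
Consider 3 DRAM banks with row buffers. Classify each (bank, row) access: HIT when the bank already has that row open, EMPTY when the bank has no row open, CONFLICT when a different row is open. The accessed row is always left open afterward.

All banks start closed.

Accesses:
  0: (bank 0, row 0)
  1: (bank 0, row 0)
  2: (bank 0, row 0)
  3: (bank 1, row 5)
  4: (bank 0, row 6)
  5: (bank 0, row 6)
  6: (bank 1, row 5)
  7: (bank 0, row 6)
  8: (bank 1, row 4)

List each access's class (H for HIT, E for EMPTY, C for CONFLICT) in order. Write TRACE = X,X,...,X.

TRACE = E,H,H,E,C,H,H,H,C

  [0] b0 r0: no row ⇒ E
  [1] b0 r0: had r0 ⇒ H
  [2] b0 r0: had r0 ⇒ H
  [3] b1 r5: no row ⇒ E
  [4] b0 r6: had r0 ⇒ C
  [5] b0 r6: had r6 ⇒ H
  [6] b1 r5: had r5 ⇒ H
  [7] b0 r6: had r6 ⇒ H
  [8] b1 r4: had r5 ⇒ C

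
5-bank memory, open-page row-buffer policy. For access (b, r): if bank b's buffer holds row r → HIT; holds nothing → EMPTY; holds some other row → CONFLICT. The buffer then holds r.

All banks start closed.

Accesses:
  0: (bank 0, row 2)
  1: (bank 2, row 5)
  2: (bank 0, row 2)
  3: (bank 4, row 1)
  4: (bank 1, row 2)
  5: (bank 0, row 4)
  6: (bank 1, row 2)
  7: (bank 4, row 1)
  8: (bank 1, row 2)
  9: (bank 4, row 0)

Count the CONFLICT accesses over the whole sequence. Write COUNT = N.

COUNT = 2

  [0] b0 r2: no row ⇒ E
  [1] b2 r5: no row ⇒ E
  [2] b0 r2: had r2 ⇒ H
  [3] b4 r1: no row ⇒ E
  [4] b1 r2: no row ⇒ E
  [5] b0 r4: had r2 ⇒ C
  [6] b1 r2: had r2 ⇒ H
  [7] b4 r1: had r1 ⇒ H
  [8] b1 r2: had r2 ⇒ H
  [9] b4 r0: had r1 ⇒ C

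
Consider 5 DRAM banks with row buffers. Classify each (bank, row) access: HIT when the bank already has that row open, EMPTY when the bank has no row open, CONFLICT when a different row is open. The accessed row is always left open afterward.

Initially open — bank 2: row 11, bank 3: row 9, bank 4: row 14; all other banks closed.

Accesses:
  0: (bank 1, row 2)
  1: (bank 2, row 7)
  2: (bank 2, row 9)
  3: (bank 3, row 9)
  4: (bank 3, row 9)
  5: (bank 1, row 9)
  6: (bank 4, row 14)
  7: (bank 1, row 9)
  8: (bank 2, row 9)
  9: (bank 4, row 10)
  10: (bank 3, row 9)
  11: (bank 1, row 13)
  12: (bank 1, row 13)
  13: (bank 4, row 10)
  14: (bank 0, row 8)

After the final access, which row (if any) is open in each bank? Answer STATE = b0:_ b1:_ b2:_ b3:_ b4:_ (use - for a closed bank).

  [0] b1 r2: no row ⇒ E
  [1] b2 r7: had r11 ⇒ C
  [2] b2 r9: had r7 ⇒ C
  [3] b3 r9: had r9 ⇒ H
  [4] b3 r9: had r9 ⇒ H
  [5] b1 r9: had r2 ⇒ C
  [6] b4 r14: had r14 ⇒ H
  [7] b1 r9: had r9 ⇒ H
  [8] b2 r9: had r9 ⇒ H
  [9] b4 r10: had r14 ⇒ C
  [10] b3 r9: had r9 ⇒ H
  [11] b1 r13: had r9 ⇒ C
  [12] b1 r13: had r13 ⇒ H
  [13] b4 r10: had r10 ⇒ H
  [14] b0 r8: no row ⇒ E

STATE = b0:8 b1:13 b2:9 b3:9 b4:10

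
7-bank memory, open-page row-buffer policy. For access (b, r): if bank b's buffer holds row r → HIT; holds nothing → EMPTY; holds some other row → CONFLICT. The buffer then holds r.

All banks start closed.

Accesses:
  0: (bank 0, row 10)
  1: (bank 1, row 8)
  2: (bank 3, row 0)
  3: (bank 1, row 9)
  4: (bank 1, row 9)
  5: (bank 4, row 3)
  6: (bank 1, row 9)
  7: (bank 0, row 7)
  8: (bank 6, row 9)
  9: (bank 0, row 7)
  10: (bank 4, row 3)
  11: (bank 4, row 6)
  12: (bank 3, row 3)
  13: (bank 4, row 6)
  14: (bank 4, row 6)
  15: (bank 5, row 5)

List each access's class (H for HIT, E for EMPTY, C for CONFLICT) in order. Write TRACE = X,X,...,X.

#0 (0,10) E
#1 (1,8) E
#2 (3,0) E
#3 (1,9) C  (was 8)
#4 (1,9) H  (was 9)
#5 (4,3) E
#6 (1,9) H  (was 9)
#7 (0,7) C  (was 10)
#8 (6,9) E
#9 (0,7) H  (was 7)
#10 (4,3) H  (was 3)
#11 (4,6) C  (was 3)
#12 (3,3) C  (was 0)
#13 (4,6) H  (was 6)
#14 (4,6) H  (was 6)
#15 (5,5) E

TRACE = E,E,E,C,H,E,H,C,E,H,H,C,C,H,H,E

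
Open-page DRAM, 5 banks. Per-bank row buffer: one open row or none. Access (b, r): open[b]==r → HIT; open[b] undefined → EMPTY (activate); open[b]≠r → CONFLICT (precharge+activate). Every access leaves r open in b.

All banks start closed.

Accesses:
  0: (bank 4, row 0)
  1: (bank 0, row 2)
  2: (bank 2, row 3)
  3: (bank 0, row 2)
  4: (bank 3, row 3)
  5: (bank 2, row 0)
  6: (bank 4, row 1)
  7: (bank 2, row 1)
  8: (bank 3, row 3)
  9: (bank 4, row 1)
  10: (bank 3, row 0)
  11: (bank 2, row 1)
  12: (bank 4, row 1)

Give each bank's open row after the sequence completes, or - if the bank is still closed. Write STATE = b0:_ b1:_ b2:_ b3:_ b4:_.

#0 (4,0) E
#1 (0,2) E
#2 (2,3) E
#3 (0,2) H  (was 2)
#4 (3,3) E
#5 (2,0) C  (was 3)
#6 (4,1) C  (was 0)
#7 (2,1) C  (was 0)
#8 (3,3) H  (was 3)
#9 (4,1) H  (was 1)
#10 (3,0) C  (was 3)
#11 (2,1) H  (was 1)
#12 (4,1) H  (was 1)

STATE = b0:2 b1:- b2:1 b3:0 b4:1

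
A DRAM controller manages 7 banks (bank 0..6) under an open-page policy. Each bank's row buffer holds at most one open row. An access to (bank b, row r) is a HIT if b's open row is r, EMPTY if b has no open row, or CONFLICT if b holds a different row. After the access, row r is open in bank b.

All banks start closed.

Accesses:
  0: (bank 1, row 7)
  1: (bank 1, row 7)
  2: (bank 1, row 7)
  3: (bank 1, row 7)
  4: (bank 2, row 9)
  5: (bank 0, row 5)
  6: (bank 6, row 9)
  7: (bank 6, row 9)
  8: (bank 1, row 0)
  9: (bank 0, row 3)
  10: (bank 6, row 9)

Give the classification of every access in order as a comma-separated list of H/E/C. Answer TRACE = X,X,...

#0 (1,7) E
#1 (1,7) H  (was 7)
#2 (1,7) H  (was 7)
#3 (1,7) H  (was 7)
#4 (2,9) E
#5 (0,5) E
#6 (6,9) E
#7 (6,9) H  (was 9)
#8 (1,0) C  (was 7)
#9 (0,3) C  (was 5)
#10 (6,9) H  (was 9)

TRACE = E,H,H,H,E,E,E,H,C,C,H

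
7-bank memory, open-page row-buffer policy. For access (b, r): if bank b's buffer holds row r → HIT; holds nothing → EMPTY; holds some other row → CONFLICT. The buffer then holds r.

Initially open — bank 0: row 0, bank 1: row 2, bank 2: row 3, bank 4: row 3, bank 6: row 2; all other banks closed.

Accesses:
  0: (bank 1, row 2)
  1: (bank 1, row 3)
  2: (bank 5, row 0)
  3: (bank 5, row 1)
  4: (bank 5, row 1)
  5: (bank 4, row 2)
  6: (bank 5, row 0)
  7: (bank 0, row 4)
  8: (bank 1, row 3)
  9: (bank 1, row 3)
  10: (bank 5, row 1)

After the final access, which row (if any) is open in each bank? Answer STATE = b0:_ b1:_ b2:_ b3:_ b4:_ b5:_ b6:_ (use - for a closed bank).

#0 (1,2) H  (was 2)
#1 (1,3) C  (was 2)
#2 (5,0) E
#3 (5,1) C  (was 0)
#4 (5,1) H  (was 1)
#5 (4,2) C  (was 3)
#6 (5,0) C  (was 1)
#7 (0,4) C  (was 0)
#8 (1,3) H  (was 3)
#9 (1,3) H  (was 3)
#10 (5,1) C  (was 0)

STATE = b0:4 b1:3 b2:3 b3:- b4:2 b5:1 b6:2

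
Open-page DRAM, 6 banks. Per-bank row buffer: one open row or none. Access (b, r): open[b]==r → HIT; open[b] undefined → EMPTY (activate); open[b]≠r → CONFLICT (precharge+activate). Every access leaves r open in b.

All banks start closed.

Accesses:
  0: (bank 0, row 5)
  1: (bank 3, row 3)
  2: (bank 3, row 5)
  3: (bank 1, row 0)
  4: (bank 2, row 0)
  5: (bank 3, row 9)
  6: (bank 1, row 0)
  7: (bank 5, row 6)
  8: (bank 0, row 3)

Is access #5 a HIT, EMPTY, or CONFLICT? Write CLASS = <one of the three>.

CLASS = CONFLICT

  [0] b0 r5: no row ⇒ E
  [1] b3 r3: no row ⇒ E
  [2] b3 r5: had r3 ⇒ C
  [3] b1 r0: no row ⇒ E
  [4] b2 r0: no row ⇒ E
  [5] b3 r9: had r5 ⇒ C
  [6] b1 r0: had r0 ⇒ H
  [7] b5 r6: no row ⇒ E
  [8] b0 r3: had r5 ⇒ C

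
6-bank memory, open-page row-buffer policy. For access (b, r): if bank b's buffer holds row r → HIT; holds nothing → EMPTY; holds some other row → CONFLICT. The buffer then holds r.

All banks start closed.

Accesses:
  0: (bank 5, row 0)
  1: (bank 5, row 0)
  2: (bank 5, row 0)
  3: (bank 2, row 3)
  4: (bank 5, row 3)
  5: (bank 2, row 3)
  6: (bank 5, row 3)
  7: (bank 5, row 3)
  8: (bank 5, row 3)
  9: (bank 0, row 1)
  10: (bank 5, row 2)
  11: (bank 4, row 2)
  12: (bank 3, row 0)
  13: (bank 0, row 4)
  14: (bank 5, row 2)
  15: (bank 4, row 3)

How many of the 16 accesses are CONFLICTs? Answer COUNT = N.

#0 (5,0) E
#1 (5,0) H  (was 0)
#2 (5,0) H  (was 0)
#3 (2,3) E
#4 (5,3) C  (was 0)
#5 (2,3) H  (was 3)
#6 (5,3) H  (was 3)
#7 (5,3) H  (was 3)
#8 (5,3) H  (was 3)
#9 (0,1) E
#10 (5,2) C  (was 3)
#11 (4,2) E
#12 (3,0) E
#13 (0,4) C  (was 1)
#14 (5,2) H  (was 2)
#15 (4,3) C  (was 2)

COUNT = 4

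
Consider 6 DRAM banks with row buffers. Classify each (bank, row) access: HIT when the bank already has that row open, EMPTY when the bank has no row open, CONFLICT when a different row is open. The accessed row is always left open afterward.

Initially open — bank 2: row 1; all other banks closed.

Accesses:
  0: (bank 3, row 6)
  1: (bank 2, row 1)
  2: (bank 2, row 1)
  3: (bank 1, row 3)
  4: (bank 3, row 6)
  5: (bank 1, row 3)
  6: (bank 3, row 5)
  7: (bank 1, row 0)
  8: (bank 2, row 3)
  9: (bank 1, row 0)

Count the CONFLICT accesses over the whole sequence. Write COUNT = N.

COUNT = 3

  [0] b3 r6: no row ⇒ E
  [1] b2 r1: had r1 ⇒ H
  [2] b2 r1: had r1 ⇒ H
  [3] b1 r3: no row ⇒ E
  [4] b3 r6: had r6 ⇒ H
  [5] b1 r3: had r3 ⇒ H
  [6] b3 r5: had r6 ⇒ C
  [7] b1 r0: had r3 ⇒ C
  [8] b2 r3: had r1 ⇒ C
  [9] b1 r0: had r0 ⇒ H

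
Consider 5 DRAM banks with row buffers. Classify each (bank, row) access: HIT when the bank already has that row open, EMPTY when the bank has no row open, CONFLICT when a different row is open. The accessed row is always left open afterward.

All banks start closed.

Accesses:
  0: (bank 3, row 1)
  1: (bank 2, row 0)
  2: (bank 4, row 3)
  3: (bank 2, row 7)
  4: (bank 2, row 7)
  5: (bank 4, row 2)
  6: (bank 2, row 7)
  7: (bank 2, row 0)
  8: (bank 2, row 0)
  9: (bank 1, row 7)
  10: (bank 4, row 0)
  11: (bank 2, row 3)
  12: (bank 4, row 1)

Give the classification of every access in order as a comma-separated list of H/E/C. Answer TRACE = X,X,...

TRACE = E,E,E,C,H,C,H,C,H,E,C,C,C

#0 (3,1) E
#1 (2,0) E
#2 (4,3) E
#3 (2,7) C  (was 0)
#4 (2,7) H  (was 7)
#5 (4,2) C  (was 3)
#6 (2,7) H  (was 7)
#7 (2,0) C  (was 7)
#8 (2,0) H  (was 0)
#9 (1,7) E
#10 (4,0) C  (was 2)
#11 (2,3) C  (was 0)
#12 (4,1) C  (was 0)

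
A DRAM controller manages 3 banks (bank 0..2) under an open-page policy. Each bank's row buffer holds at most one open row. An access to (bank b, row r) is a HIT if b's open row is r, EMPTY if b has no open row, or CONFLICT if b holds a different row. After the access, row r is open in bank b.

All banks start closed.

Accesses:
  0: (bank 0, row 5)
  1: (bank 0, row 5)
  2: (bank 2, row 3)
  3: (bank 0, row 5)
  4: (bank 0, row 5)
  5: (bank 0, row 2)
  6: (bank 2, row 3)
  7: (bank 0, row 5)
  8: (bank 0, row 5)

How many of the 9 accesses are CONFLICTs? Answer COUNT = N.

step 0: bank0 None->5 [EMPTY]
step 1: bank0 5->5 [HIT]
step 2: bank2 None->3 [EMPTY]
step 3: bank0 5->5 [HIT]
step 4: bank0 5->5 [HIT]
step 5: bank0 5->2 [CONFLICT]
step 6: bank2 3->3 [HIT]
step 7: bank0 2->5 [CONFLICT]
step 8: bank0 5->5 [HIT]

COUNT = 2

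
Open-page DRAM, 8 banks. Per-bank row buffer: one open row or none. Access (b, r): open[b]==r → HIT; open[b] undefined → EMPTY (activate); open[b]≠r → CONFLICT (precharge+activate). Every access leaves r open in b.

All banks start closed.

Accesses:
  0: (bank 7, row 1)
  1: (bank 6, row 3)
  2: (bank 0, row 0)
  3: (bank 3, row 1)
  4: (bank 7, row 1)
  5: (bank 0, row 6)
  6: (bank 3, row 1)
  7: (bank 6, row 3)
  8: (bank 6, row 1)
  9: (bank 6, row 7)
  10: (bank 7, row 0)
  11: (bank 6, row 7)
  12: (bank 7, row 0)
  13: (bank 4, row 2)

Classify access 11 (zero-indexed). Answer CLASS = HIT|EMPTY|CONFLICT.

  [0] b7 r1: no row ⇒ E
  [1] b6 r3: no row ⇒ E
  [2] b0 r0: no row ⇒ E
  [3] b3 r1: no row ⇒ E
  [4] b7 r1: had r1 ⇒ H
  [5] b0 r6: had r0 ⇒ C
  [6] b3 r1: had r1 ⇒ H
  [7] b6 r3: had r3 ⇒ H
  [8] b6 r1: had r3 ⇒ C
  [9] b6 r7: had r1 ⇒ C
  [10] b7 r0: had r1 ⇒ C
  [11] b6 r7: had r7 ⇒ H
  [12] b7 r0: had r0 ⇒ H
  [13] b4 r2: no row ⇒ E

CLASS = HIT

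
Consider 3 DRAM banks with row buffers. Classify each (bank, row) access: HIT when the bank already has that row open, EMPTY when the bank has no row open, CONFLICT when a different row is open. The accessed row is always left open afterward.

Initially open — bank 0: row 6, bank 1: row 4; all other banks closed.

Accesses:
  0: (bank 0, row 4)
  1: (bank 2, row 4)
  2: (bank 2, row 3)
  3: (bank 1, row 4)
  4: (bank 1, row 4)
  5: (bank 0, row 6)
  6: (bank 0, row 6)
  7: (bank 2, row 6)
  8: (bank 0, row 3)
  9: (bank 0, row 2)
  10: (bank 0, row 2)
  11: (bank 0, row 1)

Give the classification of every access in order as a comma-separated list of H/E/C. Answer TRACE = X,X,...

  [0] b0 r4: had r6 ⇒ C
  [1] b2 r4: no row ⇒ E
  [2] b2 r3: had r4 ⇒ C
  [3] b1 r4: had r4 ⇒ H
  [4] b1 r4: had r4 ⇒ H
  [5] b0 r6: had r4 ⇒ C
  [6] b0 r6: had r6 ⇒ H
  [7] b2 r6: had r3 ⇒ C
  [8] b0 r3: had r6 ⇒ C
  [9] b0 r2: had r3 ⇒ C
  [10] b0 r2: had r2 ⇒ H
  [11] b0 r1: had r2 ⇒ C

TRACE = C,E,C,H,H,C,H,C,C,C,H,C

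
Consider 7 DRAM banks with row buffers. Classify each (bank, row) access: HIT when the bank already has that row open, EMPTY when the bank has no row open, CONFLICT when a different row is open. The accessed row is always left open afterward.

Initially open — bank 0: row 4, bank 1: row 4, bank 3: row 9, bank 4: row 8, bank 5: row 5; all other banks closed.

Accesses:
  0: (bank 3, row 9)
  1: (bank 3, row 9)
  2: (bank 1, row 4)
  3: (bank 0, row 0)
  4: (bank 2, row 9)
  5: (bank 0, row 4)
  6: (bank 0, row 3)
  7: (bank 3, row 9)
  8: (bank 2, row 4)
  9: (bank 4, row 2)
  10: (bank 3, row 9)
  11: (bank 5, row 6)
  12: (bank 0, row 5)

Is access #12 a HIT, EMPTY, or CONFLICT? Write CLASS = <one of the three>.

0: bank 3 row 9 — prev 9 → HIT
1: bank 3 row 9 — prev 9 → HIT
2: bank 1 row 4 — prev 4 → HIT
3: bank 0 row 0 — prev 4 → CONFLICT
4: bank 2 row 9 — prev None → EMPTY
5: bank 0 row 4 — prev 0 → CONFLICT
6: bank 0 row 3 — prev 4 → CONFLICT
7: bank 3 row 9 — prev 9 → HIT
8: bank 2 row 4 — prev 9 → CONFLICT
9: bank 4 row 2 — prev 8 → CONFLICT
10: bank 3 row 9 — prev 9 → HIT
11: bank 5 row 6 — prev 5 → CONFLICT
12: bank 0 row 5 — prev 3 → CONFLICT

CLASS = CONFLICT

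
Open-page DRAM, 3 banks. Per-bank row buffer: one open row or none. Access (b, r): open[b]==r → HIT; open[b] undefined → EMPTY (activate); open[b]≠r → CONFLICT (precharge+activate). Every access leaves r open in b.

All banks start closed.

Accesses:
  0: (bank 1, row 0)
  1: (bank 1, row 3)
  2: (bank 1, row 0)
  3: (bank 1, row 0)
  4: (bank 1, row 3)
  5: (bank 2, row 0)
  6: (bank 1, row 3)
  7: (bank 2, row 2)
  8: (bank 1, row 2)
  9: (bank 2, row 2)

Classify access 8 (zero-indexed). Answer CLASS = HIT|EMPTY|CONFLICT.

0: bank 1 row 0 — prev None → EMPTY
1: bank 1 row 3 — prev 0 → CONFLICT
2: bank 1 row 0 — prev 3 → CONFLICT
3: bank 1 row 0 — prev 0 → HIT
4: bank 1 row 3 — prev 0 → CONFLICT
5: bank 2 row 0 — prev None → EMPTY
6: bank 1 row 3 — prev 3 → HIT
7: bank 2 row 2 — prev 0 → CONFLICT
8: bank 1 row 2 — prev 3 → CONFLICT
9: bank 2 row 2 — prev 2 → HIT

CLASS = CONFLICT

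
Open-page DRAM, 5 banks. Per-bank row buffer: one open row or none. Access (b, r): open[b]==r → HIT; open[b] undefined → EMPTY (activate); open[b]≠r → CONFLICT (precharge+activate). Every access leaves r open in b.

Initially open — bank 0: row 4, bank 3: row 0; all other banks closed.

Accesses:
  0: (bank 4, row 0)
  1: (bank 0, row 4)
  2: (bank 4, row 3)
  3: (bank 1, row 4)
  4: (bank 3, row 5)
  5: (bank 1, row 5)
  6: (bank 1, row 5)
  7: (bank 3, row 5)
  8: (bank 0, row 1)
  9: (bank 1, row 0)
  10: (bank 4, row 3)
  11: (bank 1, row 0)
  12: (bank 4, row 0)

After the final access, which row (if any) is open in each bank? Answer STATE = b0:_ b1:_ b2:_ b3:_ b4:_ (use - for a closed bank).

STATE = b0:1 b1:0 b2:- b3:5 b4:0

#0 (4,0) E
#1 (0,4) H  (was 4)
#2 (4,3) C  (was 0)
#3 (1,4) E
#4 (3,5) C  (was 0)
#5 (1,5) C  (was 4)
#6 (1,5) H  (was 5)
#7 (3,5) H  (was 5)
#8 (0,1) C  (was 4)
#9 (1,0) C  (was 5)
#10 (4,3) H  (was 3)
#11 (1,0) H  (was 0)
#12 (4,0) C  (was 3)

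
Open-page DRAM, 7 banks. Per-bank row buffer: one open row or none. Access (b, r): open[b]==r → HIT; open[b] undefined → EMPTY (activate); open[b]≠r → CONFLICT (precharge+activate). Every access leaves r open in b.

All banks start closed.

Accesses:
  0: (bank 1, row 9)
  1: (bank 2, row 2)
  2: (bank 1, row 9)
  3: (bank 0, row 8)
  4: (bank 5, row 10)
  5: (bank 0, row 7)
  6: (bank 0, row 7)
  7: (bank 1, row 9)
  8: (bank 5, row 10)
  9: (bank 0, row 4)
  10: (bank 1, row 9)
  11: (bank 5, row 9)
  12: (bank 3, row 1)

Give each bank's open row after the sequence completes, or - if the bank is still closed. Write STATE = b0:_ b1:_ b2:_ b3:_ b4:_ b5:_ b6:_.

0: bank 1 row 9 — prev None → EMPTY
1: bank 2 row 2 — prev None → EMPTY
2: bank 1 row 9 — prev 9 → HIT
3: bank 0 row 8 — prev None → EMPTY
4: bank 5 row 10 — prev None → EMPTY
5: bank 0 row 7 — prev 8 → CONFLICT
6: bank 0 row 7 — prev 7 → HIT
7: bank 1 row 9 — prev 9 → HIT
8: bank 5 row 10 — prev 10 → HIT
9: bank 0 row 4 — prev 7 → CONFLICT
10: bank 1 row 9 — prev 9 → HIT
11: bank 5 row 9 — prev 10 → CONFLICT
12: bank 3 row 1 — prev None → EMPTY

STATE = b0:4 b1:9 b2:2 b3:1 b4:- b5:9 b6:-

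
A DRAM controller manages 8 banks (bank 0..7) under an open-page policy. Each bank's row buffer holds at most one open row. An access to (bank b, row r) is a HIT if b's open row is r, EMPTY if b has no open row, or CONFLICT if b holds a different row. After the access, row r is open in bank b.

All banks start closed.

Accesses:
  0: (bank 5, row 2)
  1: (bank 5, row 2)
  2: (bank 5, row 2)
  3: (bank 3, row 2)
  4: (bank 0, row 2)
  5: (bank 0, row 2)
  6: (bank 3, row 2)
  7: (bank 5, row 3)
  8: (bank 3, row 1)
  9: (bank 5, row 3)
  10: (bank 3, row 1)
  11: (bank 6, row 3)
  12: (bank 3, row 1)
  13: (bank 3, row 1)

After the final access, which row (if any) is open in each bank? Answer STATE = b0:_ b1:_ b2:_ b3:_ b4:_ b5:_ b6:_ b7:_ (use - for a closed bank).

step 0: bank5 None->2 [EMPTY]
step 1: bank5 2->2 [HIT]
step 2: bank5 2->2 [HIT]
step 3: bank3 None->2 [EMPTY]
step 4: bank0 None->2 [EMPTY]
step 5: bank0 2->2 [HIT]
step 6: bank3 2->2 [HIT]
step 7: bank5 2->3 [CONFLICT]
step 8: bank3 2->1 [CONFLICT]
step 9: bank5 3->3 [HIT]
step 10: bank3 1->1 [HIT]
step 11: bank6 None->3 [EMPTY]
step 12: bank3 1->1 [HIT]
step 13: bank3 1->1 [HIT]

STATE = b0:2 b1:- b2:- b3:1 b4:- b5:3 b6:3 b7:-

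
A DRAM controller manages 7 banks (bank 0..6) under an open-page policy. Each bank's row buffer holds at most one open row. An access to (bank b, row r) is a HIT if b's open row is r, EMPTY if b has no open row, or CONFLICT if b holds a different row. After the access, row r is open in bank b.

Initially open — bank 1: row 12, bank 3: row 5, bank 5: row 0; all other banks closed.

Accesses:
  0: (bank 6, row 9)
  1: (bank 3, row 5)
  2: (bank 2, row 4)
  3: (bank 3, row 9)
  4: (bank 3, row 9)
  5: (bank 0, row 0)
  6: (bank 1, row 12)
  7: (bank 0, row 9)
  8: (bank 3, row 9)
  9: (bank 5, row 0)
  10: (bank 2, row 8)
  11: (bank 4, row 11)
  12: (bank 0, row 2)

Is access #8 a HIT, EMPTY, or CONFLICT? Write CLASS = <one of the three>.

CLASS = HIT

step 0: bank6 None->9 [EMPTY]
step 1: bank3 5->5 [HIT]
step 2: bank2 None->4 [EMPTY]
step 3: bank3 5->9 [CONFLICT]
step 4: bank3 9->9 [HIT]
step 5: bank0 None->0 [EMPTY]
step 6: bank1 12->12 [HIT]
step 7: bank0 0->9 [CONFLICT]
step 8: bank3 9->9 [HIT]
step 9: bank5 0->0 [HIT]
step 10: bank2 4->8 [CONFLICT]
step 11: bank4 None->11 [EMPTY]
step 12: bank0 9->2 [CONFLICT]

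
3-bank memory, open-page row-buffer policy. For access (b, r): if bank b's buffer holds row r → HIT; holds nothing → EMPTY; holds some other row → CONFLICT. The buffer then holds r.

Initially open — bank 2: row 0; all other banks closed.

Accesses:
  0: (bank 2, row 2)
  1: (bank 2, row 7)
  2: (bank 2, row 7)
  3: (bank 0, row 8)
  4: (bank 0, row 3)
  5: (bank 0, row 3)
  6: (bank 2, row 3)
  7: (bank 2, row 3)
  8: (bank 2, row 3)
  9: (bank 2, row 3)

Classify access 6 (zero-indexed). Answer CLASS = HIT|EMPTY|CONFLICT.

CLASS = CONFLICT

step 0: bank2 0->2 [CONFLICT]
step 1: bank2 2->7 [CONFLICT]
step 2: bank2 7->7 [HIT]
step 3: bank0 None->8 [EMPTY]
step 4: bank0 8->3 [CONFLICT]
step 5: bank0 3->3 [HIT]
step 6: bank2 7->3 [CONFLICT]
step 7: bank2 3->3 [HIT]
step 8: bank2 3->3 [HIT]
step 9: bank2 3->3 [HIT]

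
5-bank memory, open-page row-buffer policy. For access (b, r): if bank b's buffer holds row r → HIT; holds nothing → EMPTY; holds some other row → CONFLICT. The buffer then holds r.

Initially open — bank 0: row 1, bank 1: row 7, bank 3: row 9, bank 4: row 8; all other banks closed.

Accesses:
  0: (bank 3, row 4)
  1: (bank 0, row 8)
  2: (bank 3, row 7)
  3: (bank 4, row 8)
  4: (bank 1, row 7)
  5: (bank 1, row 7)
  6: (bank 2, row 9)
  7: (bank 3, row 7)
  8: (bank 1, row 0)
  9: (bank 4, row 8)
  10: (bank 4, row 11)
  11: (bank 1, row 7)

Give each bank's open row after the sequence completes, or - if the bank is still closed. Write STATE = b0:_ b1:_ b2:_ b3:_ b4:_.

STATE = b0:8 b1:7 b2:9 b3:7 b4:11

  [0] b3 r4: had r9 ⇒ C
  [1] b0 r8: had r1 ⇒ C
  [2] b3 r7: had r4 ⇒ C
  [3] b4 r8: had r8 ⇒ H
  [4] b1 r7: had r7 ⇒ H
  [5] b1 r7: had r7 ⇒ H
  [6] b2 r9: no row ⇒ E
  [7] b3 r7: had r7 ⇒ H
  [8] b1 r0: had r7 ⇒ C
  [9] b4 r8: had r8 ⇒ H
  [10] b4 r11: had r8 ⇒ C
  [11] b1 r7: had r0 ⇒ C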